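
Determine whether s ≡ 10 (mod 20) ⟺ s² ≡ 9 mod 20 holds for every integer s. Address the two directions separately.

Forward direction. This fails: take s = 10. Then 10 ≡ 10 (mod 20), but 10² = 100 ≡ 0 (mod 20), not 9.

Converse. This fails: take s = 3. Then 3² = 9 ≡ 9 (mod 20), yet 3 ≡ 3 (mod 20), not 10.

Neither implication holds.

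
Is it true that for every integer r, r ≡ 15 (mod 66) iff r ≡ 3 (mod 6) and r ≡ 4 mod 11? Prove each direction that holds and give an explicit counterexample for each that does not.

Both directions hold.

(←) If r ≡ 3 (mod 6) and r ≡ 4 (mod 11), then by the Chinese remainder theorem r ≡ 15 (mod 66). This is exactly r ≡ 15 (mod 66).

(→) Suppose r ≡ 15 (mod 66); write r = 66j + 15. Since 6 ∣ 66, reducing mod 6 gives r ≡ 15 ≡ 3 (mod 6); since 11 ∣ 66, reducing mod 11 gives r ≡ 15 ≡ 4 (mod 11).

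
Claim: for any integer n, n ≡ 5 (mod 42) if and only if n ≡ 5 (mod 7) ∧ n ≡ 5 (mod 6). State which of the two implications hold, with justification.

(⇐) If n ≡ 5 (mod 7) and n ≡ 5 (mod 6), then by the Chinese remainder theorem n ≡ 5 (mod 42). This is exactly n ≡ 5 (mod 42).

(⇒) Suppose n ≡ 5 (mod 42); write n = 42j + 5. Since 7 ∣ 42, reducing mod 7 gives n ≡ 5 (mod 7); since 6 ∣ 42, reducing mod 6 gives n ≡ 5 (mod 6).

Both directions hold.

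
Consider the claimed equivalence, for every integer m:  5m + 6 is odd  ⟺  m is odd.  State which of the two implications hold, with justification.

Equivalent; both directions hold.

(⟹) Suppose 5m + 6 is odd. Since 5 is odd, 5m and m have the same parity, so 5m + 6 ≡ m + 6 (mod 2). As 6 is even, 5m + 6 is odd exactly when m is odd. Thus m is odd.

(⟸) Conversely, suppose m is odd; write m = 2j + 1. Then 5m + 6 = 5·(2j + 1) + 6 = 2·5j + 11, which is odd.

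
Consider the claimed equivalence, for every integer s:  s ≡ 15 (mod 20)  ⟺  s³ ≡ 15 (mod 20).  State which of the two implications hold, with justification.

(→) Suppose s ≡ 15 (mod 20). Write s = 20j + 15. Then (20j + 15)³ = 8000j³ + 18000j² + 13500j + 3375 = 20(400j³ + 900j² + 675j + 168) + 15, so s³ ≡ 15 (mod 20).

(←) Conversely, suppose s³ ≡ 15 (mod 20). The only residue r in {0, …, 19} with r³ ≡ 15 (mod 20) is r = 15, so s ≡ 15 (mod 20).

Both implications hold.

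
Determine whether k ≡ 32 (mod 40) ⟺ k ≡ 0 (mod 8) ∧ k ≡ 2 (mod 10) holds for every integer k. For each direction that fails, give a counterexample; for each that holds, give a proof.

[⇒] Suppose k ≡ 32 (mod 40); write k = 40j + 32. Since 8 ∣ 40, reducing mod 8 gives k ≡ 32 ≡ 0 (mod 8); since 10 ∣ 40, reducing mod 10 gives k ≡ 32 ≡ 2 (mod 10).

[⇐] Conversely, if k ≡ 0 (mod 8) and k ≡ 2 (mod 10), then by the Chinese remainder theorem k ≡ 32 (mod 40). This is exactly k ≡ 32 (mod 40).

Both implications hold.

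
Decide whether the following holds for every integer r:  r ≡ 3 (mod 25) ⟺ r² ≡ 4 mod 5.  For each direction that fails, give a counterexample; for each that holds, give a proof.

Only the forward direction holds.

[⇒] Suppose r ≡ 3 (mod 25). Then r² ≡ 3² = 9 (mod 25), and since 5 ∣ 25, also r² ≡ 4 (mod 5).

[⇐] This fails: take r = 2. Then 2² = 4 ≡ 4 (mod 5), yet 2 ≡ 2 (mod 25), not 3.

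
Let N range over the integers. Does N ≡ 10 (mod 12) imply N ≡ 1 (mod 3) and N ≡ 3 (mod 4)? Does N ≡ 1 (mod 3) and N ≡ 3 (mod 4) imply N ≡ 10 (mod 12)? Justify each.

Neither implication holds.

(→) This fails: N = 10 gives 10 ≡ 10 (mod 12) but 10 ≡ 2 (mod 4), so the conjunction on the right does not hold.

(←) This fails: N = 7 satisfies both congruences on the right (7 ≡ 1 mod 3 and 7 ≡ 3 mod 4) yet 7 ≡ 7 (mod 12), not 10.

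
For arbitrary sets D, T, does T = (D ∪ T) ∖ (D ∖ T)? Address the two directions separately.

The two sets are equal.

(⟹) Let x ∈ T. Then either x ∈ T and x ∉ D; or x ∈ D ∩ T. In each case x ∈ (D ∪ T) ∖ (D ∖ T), so T ⊆ (D ∪ T) ∖ (D ∖ T).

(⟸) Let x ∈ (D ∪ T) ∖ (D ∖ T). Then either x ∈ T and x ∉ D; or x ∈ D ∩ T. In each case x ∈ T, so (D ∪ T) ∖ (D ∖ T) ⊆ T.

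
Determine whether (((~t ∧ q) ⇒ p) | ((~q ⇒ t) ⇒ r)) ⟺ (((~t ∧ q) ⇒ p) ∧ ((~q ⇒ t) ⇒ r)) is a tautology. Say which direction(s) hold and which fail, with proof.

(⇒) This fails. Under r = F, p = F, t = T, q = F, the left side is true but the right side is false.

(⇐) Assume the antecedent. If r is true, the consequent reduces to true regardless of the other variables. If r is false, the antecedent forces (r = F, p = F, t = F, q = F) or (r = F, p = T, t = F, q = F), and the consequent holds there. Either way the consequent holds.

(⇒) fails; (⇐) holds.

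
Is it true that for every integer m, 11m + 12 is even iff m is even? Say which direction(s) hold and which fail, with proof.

Forward direction. Suppose 11m + 12 is even. Since 11 is odd, 11m and m have the same parity, so 11m + 12 ≡ m + 12 (mod 2). As 12 is even, 11m + 12 is even exactly when m is even. Thus m is even.

Converse. Suppose m is even; write m = 2j. Then 11m + 12 = 11·(2j) + 12 = 2·11j + 12, which is even.

Both implications hold.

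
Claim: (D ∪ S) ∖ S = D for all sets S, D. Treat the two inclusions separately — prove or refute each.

(⊆) Let x ∈ (D ∪ S) ∖ S. Then x ∈ D and x ∉ S, from which x ∈ D.

(⊇) This inclusion fails. Take S = {1}, D = {1}; then 1 ∈ D but 1 ∉ (D ∪ S) ∖ S.

The sets are not equal: only the forward inclusion holds.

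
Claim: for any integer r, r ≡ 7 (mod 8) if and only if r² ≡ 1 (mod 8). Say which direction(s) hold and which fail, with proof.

Only the forward implication holds.

[⇒] Suppose r ≡ 7 (mod 8). Write r = 8j + 7. Then (8j + 7)² = 64j² + 112j + 49 = 8(8j² + 14j + 6) + 1, so r² ≡ 1 (mod 8).

[⇐] This fails: take r = 1. Then 1² = 1 ≡ 1 (mod 8), yet 1 ≡ 1 (mod 8), not 7.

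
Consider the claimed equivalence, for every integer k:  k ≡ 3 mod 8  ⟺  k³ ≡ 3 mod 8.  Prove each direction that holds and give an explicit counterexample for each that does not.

[⇒] Suppose k ≡ 3 mod 8. Write k = 8j + 3. Then (8j + 3)³ = 512j³ + 576j² + 216j + 27 = 8(64j³ + 72j² + 27j + 3) + 3, so k³ ≡ 3 (mod 8).

[⇐] For the converse, argue contrapositively. If k ≢ 3 (mod 8), then k is congruent to one of 0, 1, 2, 4, 5, 6, 7 modulo 8, and these give k³ ≡ 0, 1, 0, 0, 5, 0, 7 respectively — never 3.

Both implications hold.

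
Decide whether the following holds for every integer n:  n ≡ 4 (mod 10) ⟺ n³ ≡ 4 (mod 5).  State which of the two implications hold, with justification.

Only the forward implication holds.

(→) Suppose n ≡ 4 (mod 10). Then n³ ≡ 4³ = 64 (mod 10), and since 5 ∣ 10, also n³ ≡ 4 (mod 5).

(←) This fails: take n = 9. Then 9³ = 729 ≡ 4 (mod 5), yet 9 ≡ 9 (mod 10), not 4.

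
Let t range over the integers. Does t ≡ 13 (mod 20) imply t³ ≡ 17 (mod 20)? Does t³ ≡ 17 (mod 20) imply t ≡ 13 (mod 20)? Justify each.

Both directions hold.

[⇒] Suppose t ≡ 13 (mod 20). Write t = 20j + 13. Then (20j + 13)³ = 8000j³ + 15600j² + 10140j + 2197 = 20(400j³ + 780j² + 507j + 109) + 17, so t³ ≡ 17 (mod 20).

[⇐] Conversely, suppose t³ ≡ 17 (mod 20). The only residue r in {0, …, 19} with r³ ≡ 17 (mod 20) is r = 13, so t ≡ 13 (mod 20).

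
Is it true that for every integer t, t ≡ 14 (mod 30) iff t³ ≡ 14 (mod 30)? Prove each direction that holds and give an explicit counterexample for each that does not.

Both implications hold.

(→) Suppose t ≡ 14 (mod 30). Write t = 30j + 14. Then (30j + 14)³ = 27000j³ + 37800j² + 17640j + 2744 = 30(900j³ + 1260j² + 588j + 91) + 14, so t³ ≡ 14 (mod 30).

(←) Conversely, suppose t³ ≡ 14 (mod 30). The only residue r in {0, …, 29} with r³ ≡ 14 (mod 30) is r = 14, so t ≡ 14 (mod 30).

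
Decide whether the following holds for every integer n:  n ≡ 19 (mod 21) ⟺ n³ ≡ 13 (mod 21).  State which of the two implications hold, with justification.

Only the forward implication holds.

[⇒] Suppose n ≡ 19 (mod 21). Write n = 21j + 19. Then (21j + 19)³ = 9261j³ + 25137j² + 22743j + 6859 = 21(441j³ + 1197j² + 1083j + 326) + 13, so n³ ≡ 13 (mod 21).

[⇐] This fails: take n = 10. Then 10³ = 1000 ≡ 13 (mod 21), yet 10 ≡ 10 (mod 21), not 19.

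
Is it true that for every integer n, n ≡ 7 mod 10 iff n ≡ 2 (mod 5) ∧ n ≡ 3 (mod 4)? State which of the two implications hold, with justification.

Only the converse holds.

(⇒) This fails: n = 17 gives 17 ≡ 7 (mod 10) but 17 ≡ 1 (mod 4), so the conjunction on the right does not hold.

(⇐) Conversely, if n ≡ 2 (mod 5) and n ≡ 3 (mod 4), then by the Chinese remainder theorem n ≡ 7 (mod 20). Since 7 ≡ 7 (mod 10) and 10 ∣ 20, we get n ≡ 7 (mod 10).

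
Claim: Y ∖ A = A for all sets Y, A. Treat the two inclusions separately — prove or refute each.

(⊆) This inclusion fails. Take Y = {1}, A = ∅; then 1 ∈ Y ∖ A but 1 ∉ A.

(⊇) This inclusion fails. Take Y = ∅, A = {1}; then 1 ∈ A but 1 ∉ Y ∖ A.

Both inclusions fail.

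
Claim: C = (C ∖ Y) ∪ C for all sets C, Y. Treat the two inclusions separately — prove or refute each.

Forward inclusion. Let x ∈ C. Then either x ∈ C and x ∉ Y; or x ∈ C ∩ Y. In each case x ∈ (C ∖ Y) ∪ C, so C ⊆ (C ∖ Y) ∪ C.

Reverse inclusion. Let x ∈ (C ∖ Y) ∪ C. Then either x ∈ C and x ∉ Y; or x ∈ C ∩ Y. In each case x ∈ C, so (C ∖ Y) ∪ C ⊆ C.

Both inclusions hold.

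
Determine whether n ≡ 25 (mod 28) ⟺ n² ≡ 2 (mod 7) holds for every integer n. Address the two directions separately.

(⇒) Suppose n ≡ 25 (mod 28). Then n² ≡ 25² = 625 (mod 28), and since 7 ∣ 28, also n² ≡ 2 (mod 7).

(⇐) This fails: take n = 3. Then 3² = 9 ≡ 2 (mod 7), yet 3 ≡ 3 (mod 28), not 25.

Not equivalent: only (⇒) holds.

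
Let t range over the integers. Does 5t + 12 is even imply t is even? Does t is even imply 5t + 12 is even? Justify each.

Both implications hold.

(⇒) Suppose 5t + 12 is even. Since 5 is odd, 5t and t have the same parity, so 5t + 12 ≡ t + 12 (mod 2). As 12 is even, 5t + 12 is even exactly when t is even. Thus t is even.

(⇐) Conversely, suppose t is even; write t = 2j. Then 5t + 12 = 5·(2j) + 12 = 2·5j + 12, which is even.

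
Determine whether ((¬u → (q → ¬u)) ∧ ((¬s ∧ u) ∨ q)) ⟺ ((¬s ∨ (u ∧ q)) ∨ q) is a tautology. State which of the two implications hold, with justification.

(→) Assume the antecedent. If q is true, (¬s ∨ (u ∧ q)) ∨ q reduces to true regardless of the other variables. If q is false, the antecedent forces (u = T, q = F, s = F), and (¬s ∨ (u ∧ q)) ∨ q holds there. Either way (¬s ∨ (u ∧ q)) ∨ q holds.

(←) This fails. Under u = F, q = F, s = F, the left side is false but the right side is true.

Only the forward implication holds.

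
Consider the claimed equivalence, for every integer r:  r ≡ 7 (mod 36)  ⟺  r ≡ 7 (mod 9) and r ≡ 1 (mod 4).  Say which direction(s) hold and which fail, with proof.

Neither implication holds.

[⇒] This fails: r = 7 gives 7 ≡ 7 (mod 36) but 7 ≡ 3 (mod 4), so the conjunction on the right does not hold.

[⇐] This fails: r = 25 satisfies both congruences on the right (25 ≡ 7 mod 9 and 25 ≡ 1 mod 4) yet 25 ≡ 25 (mod 36), not 7.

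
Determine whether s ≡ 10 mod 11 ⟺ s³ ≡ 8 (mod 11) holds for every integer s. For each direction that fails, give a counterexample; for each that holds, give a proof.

(⇒) This fails: take s = 10. Then 10 ≡ 10 (mod 11), but 10³ = 1000 ≡ 10 (mod 11), not 8.

(⇐) This fails: take s = 2. Then 2³ = 8 ≡ 8 (mod 11), yet 2 ≡ 2 (mod 11), not 10.

Neither implication holds.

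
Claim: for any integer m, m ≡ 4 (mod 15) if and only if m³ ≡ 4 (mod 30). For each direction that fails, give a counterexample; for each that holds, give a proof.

(⟹) This fails: take m = 19. Then 19 ≡ 4 (mod 15), but 19³ = 6859 ≡ 19 (mod 30), not 4.

(⟸) Conversely, the residues r modulo 30 with r³ ≡ 4 (mod 30) are exactly {4}, and each is ≡ 4 (mod 15).

Only the converse holds.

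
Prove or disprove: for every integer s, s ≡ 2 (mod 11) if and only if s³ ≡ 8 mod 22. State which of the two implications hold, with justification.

Forward direction. This fails: take s = 13. Then 13 ≡ 2 (mod 11), but 13³ = 2197 ≡ 19 (mod 22), not 8.

Converse. The residues r modulo 22 with r³ ≡ 8 (mod 22) are exactly {2}, and each is ≡ 2 (mod 11).

Not equivalent: only (⇐) holds.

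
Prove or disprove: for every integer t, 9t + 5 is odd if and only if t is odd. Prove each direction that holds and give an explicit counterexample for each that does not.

(→) This fails: t = 4 gives 9t + 5 = 41, which is odd, but 4 is even, not odd.

(←) This also fails: t = 5 is odd, but 9t + 5 = 50 is even, not odd.

Neither implication holds.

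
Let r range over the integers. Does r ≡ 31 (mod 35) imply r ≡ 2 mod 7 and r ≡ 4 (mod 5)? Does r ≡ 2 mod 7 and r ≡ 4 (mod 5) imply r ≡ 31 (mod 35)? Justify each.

(⟹) This fails: r = 31 gives 31 ≡ 31 (mod 35) but 31 ≡ 3 (mod 7), so the conjunction on the right does not hold.

(⟸) This fails: r = 9 satisfies both congruences on the right (9 ≡ 2 mod 7 and 9 ≡ 4 mod 5) yet 9 ≡ 9 (mod 35), not 31.

(⇒) fails and (⇐) fails.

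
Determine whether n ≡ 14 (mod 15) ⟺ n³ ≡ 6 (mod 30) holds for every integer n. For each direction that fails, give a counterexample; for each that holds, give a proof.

(⇒) This fails: take n = 14. Then 14 ≡ 14 (mod 15), but 14³ = 2744 ≡ 14 (mod 30), not 6.

(⇐) This fails: take n = 6. Then 6³ = 216 ≡ 6 (mod 30), yet 6 ≡ 6 (mod 15), not 14.

(⇒) fails and (⇐) fails.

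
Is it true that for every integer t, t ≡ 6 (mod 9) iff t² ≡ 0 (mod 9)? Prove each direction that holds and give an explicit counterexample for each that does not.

Not equivalent: only (⇒) holds.

(→) Suppose t ≡ 6 (mod 9). Write t = 9j + 6. Then (9j + 6)² = 81j² + 108j + 36 = 9(9j² + 12j + 4) + 0, so t² ≡ 0 (mod 9).

(←) This fails: take t = 0. Then 0² = 0 ≡ 0 (mod 9), yet 0 ≡ 0 (mod 9), not 6.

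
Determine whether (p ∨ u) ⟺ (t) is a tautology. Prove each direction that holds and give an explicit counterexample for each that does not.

(→) This fails. Under t = F, p = T, u = F, the left side is true but the right side is false.

(←) This fails. Under t = T, p = F, u = F, the left side is false but the right side is true.

(⇒) fails and (⇐) fails.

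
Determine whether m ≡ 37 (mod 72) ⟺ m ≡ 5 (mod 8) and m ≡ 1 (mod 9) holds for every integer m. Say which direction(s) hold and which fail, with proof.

Forward direction. Suppose m ≡ 37 (mod 72); write m = 72j + 37. Since 8 ∣ 72, reducing mod 8 gives m ≡ 37 ≡ 5 (mod 8); since 9 ∣ 72, reducing mod 9 gives m ≡ 37 ≡ 1 (mod 9).

Converse. If m ≡ 5 (mod 8) and m ≡ 1 (mod 9), then by the Chinese remainder theorem m ≡ 37 (mod 72). This is exactly m ≡ 37 (mod 72).

Both directions hold.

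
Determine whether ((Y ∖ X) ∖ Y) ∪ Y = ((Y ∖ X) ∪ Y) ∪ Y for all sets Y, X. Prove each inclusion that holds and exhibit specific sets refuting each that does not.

Both inclusions hold; the sets are equal.

(⟹) Let x ∈ ((Y ∖ X) ∖ Y) ∪ Y. Then either x ∈ Y and x ∉ X; or x ∈ Y ∩ X. In each case x ∈ ((Y ∖ X) ∪ Y) ∪ Y, so ((Y ∖ X) ∖ Y) ∪ Y ⊆ ((Y ∖ X) ∪ Y) ∪ Y.

(⟸) Let x ∈ ((Y ∖ X) ∪ Y) ∪ Y. Then either x ∈ Y and x ∉ X; or x ∈ Y ∩ X. In each case x ∈ ((Y ∖ X) ∖ Y) ∪ Y, so ((Y ∖ X) ∪ Y) ∪ Y ⊆ ((Y ∖ X) ∖ Y) ∪ Y.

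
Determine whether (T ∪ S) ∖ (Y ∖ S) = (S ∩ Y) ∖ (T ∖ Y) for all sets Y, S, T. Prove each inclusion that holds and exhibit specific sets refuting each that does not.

(⊆) This inclusion fails. Take Y = ∅, S = {1}, T = ∅; then 1 ∈ (T ∪ S) ∖ (Y ∖ S) but 1 ∉ (S ∩ Y) ∖ (T ∖ Y).

(⊇) Let x ∈ (S ∩ Y) ∖ (T ∖ Y). Then either x ∈ Y ∩ S and x ∉ T; or x ∈ Y ∩ S ∩ T. In each case x ∈ (T ∪ S) ∖ (Y ∖ S), so (S ∩ Y) ∖ (T ∖ Y) ⊆ (T ∪ S) ∖ (Y ∖ S).

The sets are not equal: only the reverse inclusion holds.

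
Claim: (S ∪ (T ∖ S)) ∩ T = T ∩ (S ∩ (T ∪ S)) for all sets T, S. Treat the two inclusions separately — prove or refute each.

(⊆) fails; (⊇) holds.

(⟹) This inclusion fails. Take T = {1}, S = ∅; then 1 ∈ (S ∪ (T ∖ S)) ∩ T but 1 ∉ T ∩ (S ∩ (T ∪ S)).

(⟸) Let x ∈ T ∩ (S ∩ (T ∪ S)). Then x ∈ T ∩ S, from which x ∈ (S ∪ (T ∖ S)) ∩ T.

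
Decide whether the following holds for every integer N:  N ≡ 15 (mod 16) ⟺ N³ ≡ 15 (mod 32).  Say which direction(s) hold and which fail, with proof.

Not equivalent: only (⇐) holds.

[⇒] This fails: take N = 31. Then 31 ≡ 15 (mod 16), but 31³ = 29791 ≡ 31 (mod 32), not 15.

[⇐] Conversely, the residues r modulo 32 with r³ ≡ 15 (mod 32) are exactly {15}, and each is ≡ 15 (mod 16).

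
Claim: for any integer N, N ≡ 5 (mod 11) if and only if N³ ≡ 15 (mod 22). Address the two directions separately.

Only the converse holds.

(→) This fails: take N = 16. Then 16 ≡ 5 (mod 11), but 16³ = 4096 ≡ 4 (mod 22), not 15.

(←) Conversely, the residues r modulo 22 with r³ ≡ 15 (mod 22) are exactly {5}, and each is ≡ 5 (mod 11).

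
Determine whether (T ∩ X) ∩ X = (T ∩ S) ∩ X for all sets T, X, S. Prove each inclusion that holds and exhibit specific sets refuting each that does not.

Only the reverse inclusion holds.

(⟸) Let x ∈ (T ∩ S) ∩ X. Then x ∈ T ∩ X ∩ S, from which x ∈ (T ∩ X) ∩ X.

(⟹) This inclusion fails. Take T = {1}, X = {1}, S = ∅; then 1 ∈ (T ∩ X) ∩ X but 1 ∉ (T ∩ S) ∩ X.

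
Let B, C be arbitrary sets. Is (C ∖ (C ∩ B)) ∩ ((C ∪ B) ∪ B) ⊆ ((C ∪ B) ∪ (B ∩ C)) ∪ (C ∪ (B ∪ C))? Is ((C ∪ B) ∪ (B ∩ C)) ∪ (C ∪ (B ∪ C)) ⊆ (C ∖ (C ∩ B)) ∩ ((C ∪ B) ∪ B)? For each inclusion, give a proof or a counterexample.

(⊆) holds; (⊇) fails.

Forward inclusion. Let x ∈ (C ∖ (C ∩ B)) ∩ ((C ∪ B) ∪ B). Then x ∈ C and x ∉ B, from which x ∈ ((C ∪ B) ∪ (B ∩ C)) ∪ (C ∪ (B ∪ C)).

Reverse inclusion. This inclusion fails. Take B = {1}, C = ∅; then 1 ∈ ((C ∪ B) ∪ (B ∩ C)) ∪ (C ∪ (B ∪ C)) but 1 ∉ (C ∖ (C ∩ B)) ∩ ((C ∪ B) ∪ B).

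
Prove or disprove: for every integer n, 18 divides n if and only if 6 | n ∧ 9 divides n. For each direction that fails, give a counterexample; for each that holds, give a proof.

Equivalent; both directions hold.

(⟹) If 18 ∣ n, write n = 18q. Since 18 = 3·6, n = 6·(3q), so 6 ∣ n; and since 18 = 2·9, n = 9·(2q), so 9 ∣ n.

(⟸) Suppose 6 ∣ n and 9 ∣ n. Any common multiple of 6 and 9 is a multiple of their lcm; here lcm(6, 9) = 6·9/gcd(6, 9) = 54/3 = 18, so 18 ∣ n.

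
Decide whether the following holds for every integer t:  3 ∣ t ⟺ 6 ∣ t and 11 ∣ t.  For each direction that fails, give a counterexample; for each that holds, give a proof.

(⇒) This fails: take t = 3. Certainly 3 ∣ 3, but 6 ∤ 3.

(⇐) Suppose 6 ∣ t and 11 ∣ t. Any common multiple of 6 and 11 is a multiple of their lcm; here gcd(6, 11) = 1, so lcm(6, 11) = 6·11 = 66, so 66 ∣ t. Since 3 ∣ 66, it follows that 3 ∣ t.

(⇒) fails; (⇐) holds.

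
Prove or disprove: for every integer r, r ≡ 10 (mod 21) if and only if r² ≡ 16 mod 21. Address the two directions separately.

Only the forward implication holds.

(→) Suppose r ≡ 10 (mod 21). Write r = 21j + 10. Then (21j + 10)² = 441j² + 420j + 100 = 21(21j² + 20j + 4) + 16, so r² ≡ 16 (mod 21).

(←) This fails: take r = 4. Then 4² = 16 ≡ 16 (mod 21), yet 4 ≡ 4 (mod 21), not 10.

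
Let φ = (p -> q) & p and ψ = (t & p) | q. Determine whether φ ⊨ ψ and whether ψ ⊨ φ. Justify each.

Only the forward implication holds.

(⇒) Assume the antecedent. If p is true, the antecedent forces (p = T, q = T, t = F) or (p = T, q = T, t = T), and (t & p) | q holds there. If p is false, the antecedent cannot hold. Either way (t & p) | q holds.

(⇐) This fails. Under p = F, q = T, t = F, the left side is false but the right side is true.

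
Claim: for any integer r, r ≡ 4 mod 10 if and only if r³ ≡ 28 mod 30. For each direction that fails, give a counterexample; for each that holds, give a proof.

Neither implication holds.

(⟹) This fails: take r = 4. Then 4 ≡ 4 (mod 10), but 4³ = 64 ≡ 4 (mod 30), not 28.

(⟸) This fails: take r = 22. Then 22³ = 10648 ≡ 28 (mod 30), yet 22 ≡ 2 (mod 10), not 4.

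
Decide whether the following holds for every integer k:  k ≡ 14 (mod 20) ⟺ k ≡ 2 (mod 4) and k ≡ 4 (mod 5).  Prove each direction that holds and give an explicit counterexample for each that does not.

Converse. If k ≡ 2 (mod 4) and k ≡ 4 (mod 5), then by the Chinese remainder theorem k ≡ 14 (mod 20). This is exactly k ≡ 14 (mod 20).

Forward direction. Suppose k ≡ 14 (mod 20); write k = 20j + 14. Since 4 ∣ 20, reducing mod 4 gives k ≡ 14 ≡ 2 (mod 4); since 5 ∣ 20, reducing mod 5 gives k ≡ 14 ≡ 4 (mod 5).

Equivalent; both directions hold.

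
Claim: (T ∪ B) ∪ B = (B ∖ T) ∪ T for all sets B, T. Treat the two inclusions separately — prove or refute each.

Both inclusions hold; the sets are equal.

(⟹) Let x ∈ (T ∪ B) ∪ B. Then either x ∈ B and x ∉ T; or x ∈ T and x ∉ B; or x ∈ B ∩ T. In each case x ∈ (B ∖ T) ∪ T, so (T ∪ B) ∪ B ⊆ (B ∖ T) ∪ T.

(⟸) Let x ∈ (B ∖ T) ∪ T. Then either x ∈ B and x ∉ T; or x ∈ T and x ∉ B; or x ∈ B ∩ T. In each case x ∈ (T ∪ B) ∪ B, so (B ∖ T) ∪ T ⊆ (T ∪ B) ∪ B.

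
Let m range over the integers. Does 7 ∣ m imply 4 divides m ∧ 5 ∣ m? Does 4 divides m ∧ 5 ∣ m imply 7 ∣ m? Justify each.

Neither implication holds.

Forward direction. This fails: take m = 7. Certainly 7 ∣ 7, but 4 ∤ 7.

Converse. This fails: take m = 20. Both 4 ∣ 20 and 5 ∣ 20, yet 20 is not a multiple of 7 (since 20 = 2·7 + 6), so 7 ∤ 20.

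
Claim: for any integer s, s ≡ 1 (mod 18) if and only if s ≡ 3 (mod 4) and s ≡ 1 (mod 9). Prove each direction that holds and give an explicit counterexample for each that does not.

[⇒] This fails: s = 1 gives 1 ≡ 1 (mod 18) but 1 ≡ 1 (mod 4), so the conjunction on the right does not hold.

[⇐] Conversely, if s ≡ 3 (mod 4) and s ≡ 1 (mod 9), then by the Chinese remainder theorem s ≡ 19 (mod 36). Since 19 ≡ 1 (mod 18) and 18 ∣ 36, we get s ≡ 1 (mod 18).

Only the converse holds.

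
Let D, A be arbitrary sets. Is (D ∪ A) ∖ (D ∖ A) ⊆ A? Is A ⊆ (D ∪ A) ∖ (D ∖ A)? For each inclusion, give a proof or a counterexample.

(⊆) Let x ∈ (D ∪ A) ∖ (D ∖ A). Then either x ∈ A and x ∉ D; or x ∈ D ∩ A. In each case x ∈ A, so (D ∪ A) ∖ (D ∖ A) ⊆ A.

(⊇) Let x ∈ A. Then either x ∈ A and x ∉ D; or x ∈ D ∩ A. In each case x ∈ (D ∪ A) ∖ (D ∖ A), so A ⊆ (D ∪ A) ∖ (D ∖ A).

The two sets are equal.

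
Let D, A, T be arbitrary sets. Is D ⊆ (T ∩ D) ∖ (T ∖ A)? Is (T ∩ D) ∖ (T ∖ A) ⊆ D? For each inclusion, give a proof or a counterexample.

(⊆) This inclusion fails. Take D = {1}, A = ∅, T = ∅; then 1 ∈ D but 1 ∉ (T ∩ D) ∖ (T ∖ A).

(⊇) Let x ∈ (T ∩ D) ∖ (T ∖ A). Then x ∈ D ∩ A ∩ T, from which x ∈ D.

Only the reverse inclusion holds.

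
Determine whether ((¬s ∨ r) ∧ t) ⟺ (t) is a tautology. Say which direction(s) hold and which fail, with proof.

Forward direction. Assume the antecedent. If r is true, the antecedent forces (r = T, t = T, s = F) or (r = T, t = T, s = T), and t holds there. If r is false, the antecedent forces (r = F, t = T, s = F), and t holds there. Either way t holds.

Converse. This fails. Under r = F, t = T, s = T, the left side is false but the right side is true.

The forward direction holds; the converse fails.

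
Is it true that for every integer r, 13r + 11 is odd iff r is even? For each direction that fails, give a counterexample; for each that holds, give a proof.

Both implications hold.

(⟸) Suppose r is even; write r = 2j. Then 13r + 11 = 13·(2j) + 11 = 2·13j + 11, which is odd.

(⟹) Suppose 13r + 11 is odd. Since 13 is odd, 13r and r have the same parity, so 13r + 11 ≡ r + 11 (mod 2). As 11 is odd, 13r + 11 is odd exactly when r is even. Thus r is even.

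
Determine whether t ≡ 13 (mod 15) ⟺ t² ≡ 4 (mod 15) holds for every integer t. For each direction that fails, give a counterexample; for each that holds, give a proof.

Only the forward implication holds.

[⇒] Suppose t ≡ 13 (mod 15). Write t = 15j + 13. Then (15j + 13)² = 225j² + 390j + 169 = 15(15j² + 26j + 11) + 4, so t² ≡ 4 (mod 15).

[⇐] This fails: take t = 2. Then 2² = 4 ≡ 4 (mod 15), yet 2 ≡ 2 (mod 15), not 13.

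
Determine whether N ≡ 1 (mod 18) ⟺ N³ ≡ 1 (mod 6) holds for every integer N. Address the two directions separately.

The forward direction holds; the converse fails.

Forward direction. Suppose N ≡ 1 (mod 18). Then N³ ≡ 1³ = 1 (mod 18), and since 6 ∣ 18, also N³ ≡ 1 (mod 6).

Converse. This fails: take N = 7. Then 7³ = 343 ≡ 1 (mod 6), yet 7 ≡ 7 (mod 18), not 1.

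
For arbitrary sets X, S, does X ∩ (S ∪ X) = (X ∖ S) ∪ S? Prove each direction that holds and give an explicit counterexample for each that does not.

Only the forward inclusion holds.

Forward inclusion. Let x ∈ X ∩ (S ∪ X). Then either x ∈ X and x ∉ S; or x ∈ X ∩ S. In each case x ∈ (X ∖ S) ∪ S, so X ∩ (S ∪ X) ⊆ (X ∖ S) ∪ S.

Reverse inclusion. This inclusion fails. Take X = ∅, S = {1}; then 1 ∈ (X ∖ S) ∪ S but 1 ∉ X ∩ (S ∪ X).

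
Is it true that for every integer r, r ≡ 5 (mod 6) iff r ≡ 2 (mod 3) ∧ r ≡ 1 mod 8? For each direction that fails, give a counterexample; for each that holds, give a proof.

Only the reverse direction holds.

(→) This fails: r = 11 gives 11 ≡ 5 (mod 6) but 11 ≡ 3 (mod 8), so the conjunction on the right does not hold.

(←) Conversely, if r ≡ 2 (mod 3) and r ≡ 1 (mod 8), then by the Chinese remainder theorem r ≡ 17 (mod 24). Since 17 ≡ 5 (mod 6) and 6 ∣ 24, we get r ≡ 5 (mod 6).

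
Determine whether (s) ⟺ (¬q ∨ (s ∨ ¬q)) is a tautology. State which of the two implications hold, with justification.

Forward direction. Assume the antecedent. If s is true, ¬q ∨ (s ∨ ¬q) reduces to true regardless of the other variables. If s is false, the antecedent cannot hold. Either way ¬q ∨ (s ∨ ¬q) holds.

Converse. This fails. Under s = F, q = F, the left side is false but the right side is true.

The forward direction holds; the converse fails.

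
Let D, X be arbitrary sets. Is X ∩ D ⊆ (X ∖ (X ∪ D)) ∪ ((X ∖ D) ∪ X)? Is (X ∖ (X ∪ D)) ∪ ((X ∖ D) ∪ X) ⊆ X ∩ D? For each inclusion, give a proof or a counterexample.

(⊆) holds; (⊇) fails.

(⟹) Let x ∈ X ∩ D. Then x ∈ D ∩ X, from which x ∈ (X ∖ (X ∪ D)) ∪ ((X ∖ D) ∪ X).

(⟸) This inclusion fails. Take D = ∅, X = {1}; then 1 ∈ (X ∖ (X ∪ D)) ∪ ((X ∖ D) ∪ X) but 1 ∉ X ∩ D.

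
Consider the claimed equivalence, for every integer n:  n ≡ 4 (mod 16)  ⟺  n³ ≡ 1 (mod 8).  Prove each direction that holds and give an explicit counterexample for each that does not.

Forward direction. This fails: take n = 4. Then 4 ≡ 4 (mod 16), but 4³ = 64 ≡ 0 (mod 8), not 1.

Converse. This fails: take n = 1. Then 1³ = 1 ≡ 1 (mod 8), yet 1 ≡ 1 (mod 16), not 4.

(⇒) fails and (⇐) fails.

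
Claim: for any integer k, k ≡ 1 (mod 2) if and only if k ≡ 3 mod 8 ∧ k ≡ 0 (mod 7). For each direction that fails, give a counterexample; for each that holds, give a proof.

Only the reverse direction holds.

(⟸) If k ≡ 3 (mod 8) and k ≡ 0 (mod 7), then by the Chinese remainder theorem k ≡ 35 (mod 56). Since 35 ≡ 1 (mod 2) and 2 ∣ 56, we get k ≡ 1 (mod 2).

(⟹) This fails: k = 1 gives 1 ≡ 1 (mod 2) but 1 ≡ 1 (mod 8), so the conjunction on the right does not hold.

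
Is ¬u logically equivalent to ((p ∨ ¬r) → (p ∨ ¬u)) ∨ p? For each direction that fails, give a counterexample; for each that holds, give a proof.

[⇐] This fails. Under r = T, u = T, p = F, the left side is false but the right side is true.

[⇒] Assume the antecedent. If r is true, ((p ∨ ¬r) → (p ∨ ¬u)) ∨ p reduces to true regardless of the other variables. If r is false, the antecedent forces (r = F, u = F, p = F) or (r = F, u = F, p = T), and ((p ∨ ¬r) → (p ∨ ¬u)) ∨ p holds there. Either way ((p ∨ ¬r) → (p ∨ ¬u)) ∨ p holds.

The forward direction holds; the converse fails.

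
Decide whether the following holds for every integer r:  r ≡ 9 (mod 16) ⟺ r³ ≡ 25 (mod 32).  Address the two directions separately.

Forward direction. This fails: take r = 25. Then 25 ≡ 9 (mod 16), but 25³ = 15625 ≡ 9 (mod 32), not 25.

Converse. The residues r modulo 32 with r³ ≡ 25 (mod 32) are exactly {9}, and each is ≡ 9 (mod 16).

Only the converse holds.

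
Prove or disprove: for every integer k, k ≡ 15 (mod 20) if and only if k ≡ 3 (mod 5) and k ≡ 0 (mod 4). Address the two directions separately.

[⇒] This fails: k = 15 gives 15 ≡ 15 (mod 20) but 15 ≡ 0 (mod 5), so the conjunction on the right does not hold.

[⇐] This fails: k = 8 satisfies both congruences on the right (8 ≡ 3 mod 5 and 8 ≡ 0 mod 4) yet 8 ≡ 8 (mod 20), not 15.

Both directions fail.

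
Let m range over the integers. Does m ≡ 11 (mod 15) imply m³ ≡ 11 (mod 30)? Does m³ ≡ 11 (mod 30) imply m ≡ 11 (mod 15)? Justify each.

(⟹) This fails: take m = 26. Then 26 ≡ 11 (mod 15), but 26³ = 17576 ≡ 26 (mod 30), not 11.

(⟸) Conversely, the residues r modulo 30 with r³ ≡ 11 (mod 30) are exactly {11}, and each is ≡ 11 (mod 15).

Not equivalent: only (⇐) holds.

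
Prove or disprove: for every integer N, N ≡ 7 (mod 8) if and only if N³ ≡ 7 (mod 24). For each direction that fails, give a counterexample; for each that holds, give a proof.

Only the converse holds.

(→) This fails: take N = 15. Then 15 ≡ 7 (mod 8), but 15³ = 3375 ≡ 15 (mod 24), not 7.

(←) Conversely, the residues r modulo 24 with r³ ≡ 7 (mod 24) are exactly {7}, and each is ≡ 7 (mod 8).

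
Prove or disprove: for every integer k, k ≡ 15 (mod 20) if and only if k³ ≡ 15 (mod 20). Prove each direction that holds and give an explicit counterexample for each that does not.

Both directions hold.

(⇒) Suppose k ≡ 15 (mod 20). Write k = 20j + 15. Then (20j + 15)³ = 8000j³ + 18000j² + 13500j + 3375 = 20(400j³ + 900j² + 675j + 168) + 15, so k³ ≡ 15 (mod 20).

(⇐) Conversely, suppose k³ ≡ 15 (mod 20). The only residue r in {0, …, 19} with r³ ≡ 15 (mod 20) is r = 15, so k ≡ 15 (mod 20).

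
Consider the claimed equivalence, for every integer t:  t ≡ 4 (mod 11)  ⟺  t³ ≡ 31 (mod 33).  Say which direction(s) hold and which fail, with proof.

Not equivalent: only (⇐) holds.

(⇒) This fails: take t = 15. Then 15 ≡ 4 (mod 11), but 15³ = 3375 ≡ 9 (mod 33), not 31.

(⇐) Conversely, the residues r modulo 33 with r³ ≡ 31 (mod 33) are exactly {4}, and each is ≡ 4 (mod 11).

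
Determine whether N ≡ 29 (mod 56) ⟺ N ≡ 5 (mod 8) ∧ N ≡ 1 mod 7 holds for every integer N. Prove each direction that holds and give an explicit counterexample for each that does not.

(←) If N ≡ 5 (mod 8) and N ≡ 1 (mod 7), then by the Chinese remainder theorem N ≡ 29 (mod 56). This is exactly N ≡ 29 (mod 56).

(→) Suppose N ≡ 29 (mod 56); write N = 56j + 29. Since 8 ∣ 56, reducing mod 8 gives N ≡ 29 ≡ 5 (mod 8); since 7 ∣ 56, reducing mod 7 gives N ≡ 29 ≡ 1 (mod 7).

Both directions hold.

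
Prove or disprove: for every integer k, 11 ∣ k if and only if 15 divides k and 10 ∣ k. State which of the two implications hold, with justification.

(⇒) This fails: take k = 11. Certainly 11 ∣ 11, but 15 ∤ 11.

(⇐) This fails: take k = 30. Both 15 ∣ 30 and 10 ∣ 30, yet 30 is not a multiple of 11 (since 30 = 2·11 + 8), so 11 ∤ 30.

Neither direction holds.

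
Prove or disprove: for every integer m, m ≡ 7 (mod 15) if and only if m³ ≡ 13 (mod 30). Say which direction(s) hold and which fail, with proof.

Forward direction. This fails: take m = 22. Then 22 ≡ 7 (mod 15), but 22³ = 10648 ≡ 28 (mod 30), not 13.

Converse. The residues r modulo 30 with r³ ≡ 13 (mod 30) are exactly {7}, and each is ≡ 7 (mod 15).

Only the converse holds.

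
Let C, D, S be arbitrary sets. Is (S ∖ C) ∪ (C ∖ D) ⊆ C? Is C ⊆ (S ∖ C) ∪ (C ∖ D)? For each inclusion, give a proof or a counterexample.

Both inclusions fail.

(⊆) This inclusion fails. Take C = ∅, D = ∅, S = {1}; then 1 ∈ (S ∖ C) ∪ (C ∖ D) but 1 ∉ C.

(⊇) This inclusion fails. Take C = {1}, D = {1}, S = ∅; then 1 ∈ C but 1 ∉ (S ∖ C) ∪ (C ∖ D).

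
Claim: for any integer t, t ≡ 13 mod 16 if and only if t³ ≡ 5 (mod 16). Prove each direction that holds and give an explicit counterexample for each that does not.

Equivalent; both directions hold.

(⇒) Suppose t ≡ 13 mod 16. Write t = 16j + 13. Then (16j + 13)³ = 4096j³ + 9984j² + 8112j + 2197 = 16(256j³ + 624j² + 507j + 137) + 5, so t³ ≡ 5 (mod 16).

(⇐) Conversely, suppose t³ ≡ 5 (mod 16). The only residue r in {0, …, 15} with r³ ≡ 5 (mod 16) is r = 13, so t ≡ 13 (mod 16).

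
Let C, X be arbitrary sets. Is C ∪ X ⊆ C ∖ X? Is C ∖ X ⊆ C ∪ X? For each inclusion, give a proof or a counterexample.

Only the reverse inclusion holds.

(⊆) This inclusion fails. Take C = ∅, X = {1}; then 1 ∈ C ∪ X but 1 ∉ C ∖ X.

(⊇) Let x ∈ C ∖ X. Then x ∈ C and x ∉ X, from which x ∈ C ∪ X.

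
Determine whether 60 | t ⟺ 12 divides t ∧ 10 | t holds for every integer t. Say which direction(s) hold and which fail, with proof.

The biconditional holds.

Forward direction. If 60 ∣ t, write t = 60q. Since 60 = 5·12, t = 12·(5q), so 12 ∣ t; and since 60 = 6·10, t = 10·(6q), so 10 ∣ t.

Converse. Suppose 12 ∣ t and 10 ∣ t. Any common multiple of 12 and 10 is a multiple of their lcm; here lcm(12, 10) = 12·10/gcd(12, 10) = 120/2 = 60, so 60 ∣ t.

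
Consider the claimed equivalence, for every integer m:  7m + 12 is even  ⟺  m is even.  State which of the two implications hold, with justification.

(⟹) Suppose 7m + 12 is even. Since 7 is odd, 7m and m have the same parity, so 7m + 12 ≡ m + 12 (mod 2). As 12 is even, 7m + 12 is even exactly when m is even. Thus m is even.

(⟸) Conversely, suppose m is even; write m = 2j. Then 7m + 12 = 7·(2j) + 12 = 2·7j + 12, which is even.

Both directions hold.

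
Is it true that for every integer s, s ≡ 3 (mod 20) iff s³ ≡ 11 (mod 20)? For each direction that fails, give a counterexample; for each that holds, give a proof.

(⟹) This fails: take s = 3. Then 3 ≡ 3 (mod 20), but 3³ = 27 ≡ 7 (mod 20), not 11.

(⟸) This fails: take s = 11. Then 11³ = 1331 ≡ 11 (mod 20), yet 11 ≡ 11 (mod 20), not 3.

Neither implication holds.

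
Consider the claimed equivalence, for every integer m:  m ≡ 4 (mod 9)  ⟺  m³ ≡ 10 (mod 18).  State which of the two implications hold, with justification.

Forward direction. This fails: take m = 13. Then 13 ≡ 4 (mod 9), but 13³ = 2197 ≡ 1 (mod 18), not 10.

Converse. This fails: take m = 10. Then 10³ = 1000 ≡ 10 (mod 18), yet 10 ≡ 1 (mod 9), not 4.

Neither implication holds.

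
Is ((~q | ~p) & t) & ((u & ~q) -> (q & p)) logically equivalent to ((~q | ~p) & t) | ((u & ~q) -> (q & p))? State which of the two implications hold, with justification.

Only the forward implication holds.

[⇒] Assume the antecedent. If t is true, the consequent reduces to true regardless of the other variables. If t is false, the antecedent cannot hold. Either way the consequent holds.

[⇐] This fails. Under t = F, q = F, p = F, u = F, the left side is false but the right side is true.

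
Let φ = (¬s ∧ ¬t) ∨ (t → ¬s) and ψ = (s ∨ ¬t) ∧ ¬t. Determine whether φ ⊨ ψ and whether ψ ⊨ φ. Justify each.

The forward direction fails; the converse holds.

Converse. Assume the antecedent. If t is true, the antecedent cannot hold. If t is false, (¬s ∧ ¬t) ∨ (t → ¬s) reduces to true regardless of the other variables. Either way (¬s ∧ ¬t) ∨ (t → ¬s) holds.

Forward direction. This fails. Under t = T, s = F, the left side is true but the right side is false.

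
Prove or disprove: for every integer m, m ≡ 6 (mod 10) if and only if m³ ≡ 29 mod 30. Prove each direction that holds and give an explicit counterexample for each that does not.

Forward direction. This fails: take m = 6. Then 6 ≡ 6 (mod 10), but 6³ = 216 ≡ 6 (mod 30), not 29.

Converse. This fails: take m = 29. Then 29³ = 24389 ≡ 29 (mod 30), yet 29 ≡ 9 (mod 10), not 6.

Neither direction holds.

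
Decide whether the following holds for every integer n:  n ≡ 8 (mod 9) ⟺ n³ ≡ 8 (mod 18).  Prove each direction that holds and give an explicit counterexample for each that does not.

Forward direction. This fails: take n = 17. Then 17 ≡ 8 (mod 9), but 17³ = 4913 ≡ 17 (mod 18), not 8.

Converse. This fails: take n = 2. Then 2³ = 8 ≡ 8 (mod 18), yet 2 ≡ 2 (mod 9), not 8.

Both directions fail.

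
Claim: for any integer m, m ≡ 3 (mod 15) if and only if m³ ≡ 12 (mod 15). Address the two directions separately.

Both directions hold; the statement is true.

(⟹) Suppose m ≡ 3 (mod 15). Write m = 15j + 3. Then (15j + 3)³ = 3375j³ + 2025j² + 405j + 27 = 15(225j³ + 135j² + 27j + 1) + 12, so m³ ≡ 12 (mod 15).

(⟸) Conversely, suppose m³ ≡ 12 (mod 15). The only residue r in {0, …, 14} with r³ ≡ 12 (mod 15) is r = 3, so m ≡ 3 (mod 15).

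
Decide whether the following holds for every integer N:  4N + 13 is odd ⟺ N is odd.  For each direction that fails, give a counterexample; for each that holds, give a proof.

(⇒) This fails: take N = 0. Then 4N + 13 = 13, which is odd, yet N = 0 is even, not odd.

(⇐) Suppose N is odd. Since 4 is even, 4N is even for every N, so 4N + 13 has the same parity as 13, which is odd. Hence 4N + 13 is odd.

The forward direction fails; the converse holds.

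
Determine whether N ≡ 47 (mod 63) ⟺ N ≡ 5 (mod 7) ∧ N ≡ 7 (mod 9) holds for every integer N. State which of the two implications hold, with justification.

Forward direction. This fails: N = 47 gives 47 ≡ 47 (mod 63) but 47 ≡ 2 (mod 9), so the conjunction on the right does not hold.

Converse. This fails: N = 61 satisfies both congruences on the right (61 ≡ 5 mod 7 and 61 ≡ 7 mod 9) yet 61 ≡ 61 (mod 63), not 47.

Neither direction holds.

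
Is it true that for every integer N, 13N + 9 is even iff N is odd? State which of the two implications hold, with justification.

(⇒) Suppose 13N + 9 is even. Since 13 is odd, 13N and N have the same parity, so 13N + 9 ≡ N + 9 (mod 2). As 9 is odd, 13N + 9 is even exactly when N is odd. Thus N is odd.

(⇐) Conversely, suppose N is odd; write N = 2j + 1. Then 13N + 9 = 13·(2j + 1) + 9 = 2·13j + 22, which is even.

Equivalent; both directions hold.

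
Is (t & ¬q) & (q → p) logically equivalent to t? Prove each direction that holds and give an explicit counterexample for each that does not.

Only the forward implication holds.

(⇒) Assume the antecedent. If p is true, the antecedent forces (p = T, t = T, q = F), and t holds there. If p is false, the antecedent forces (p = F, t = T, q = F), and t holds there. Either way t holds.

(⇐) This fails. Under p = F, t = T, q = T, the left side is false but the right side is true.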